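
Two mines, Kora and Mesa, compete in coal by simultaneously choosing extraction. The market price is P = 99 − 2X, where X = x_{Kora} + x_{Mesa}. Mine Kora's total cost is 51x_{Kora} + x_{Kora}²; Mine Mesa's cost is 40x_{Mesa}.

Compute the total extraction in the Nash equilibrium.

16.6

Mine Kora's profit: π = x_{Kora}(99 − 2(x_{Kora} + x_{Mesa})) − 51x_{Kora} − x_{Kora}².
∂π/∂x_{Kora} = 48 − 6x_{Kora} − 2x_{Mesa} = 0, so x_{Kora} = 8 − (1/3)x_{Mesa}.
For Mesa: ∂π/∂x_{Mesa} = 59 − 4x_{Mesa} − 2x_{Kora} = 0 ⇒ x_{Mesa} = 14.75 − 0.5x_{Kora}.
Solving the two reaction functions simultaneously: (1 − (−1/3)(−0.5))x_{Kora} = 8 − (1/3)·14.75, so (5/6)x_{Kora} = 37/12 and x_{Kora} = 3.7.
Then x_{Mesa} = 14.75 − 0.5·3.7 = 12.9.
Total extraction: 3.7 + 12.9 = 16.6.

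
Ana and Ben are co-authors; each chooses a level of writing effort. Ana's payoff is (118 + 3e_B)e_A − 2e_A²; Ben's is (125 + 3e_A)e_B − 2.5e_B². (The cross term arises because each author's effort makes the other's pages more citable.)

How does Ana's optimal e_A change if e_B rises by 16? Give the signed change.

Expanding Ana's payoff: 118e_A + 3e_Be_A − 2e_A².
∂π/∂e_A = 118 + 3e_B − 4e_A = 0, so e_A = 29.5 + 0.75e_B.
The reaction-function slope is 0.75, so a 16-unit rise in e_B moves e_A by 0.75 × 16 = 12. Ana's best response rises — the actions are strategic complements.

12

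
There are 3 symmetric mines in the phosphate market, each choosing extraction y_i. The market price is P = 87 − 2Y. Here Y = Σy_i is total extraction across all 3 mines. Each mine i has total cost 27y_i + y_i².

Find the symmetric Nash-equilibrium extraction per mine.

6

A representative mine's profit is π_i = y_i(87 − 2Y) − 27y_i − y_i², with Y = y_i + Σ_{j≠i} y_j.
First-order condition: 60 − 6y_i − 2Σ_{j≠i} y_j = 0.
In a symmetric equilibrium every mine chooses the same y, so Σ_{j≠i} y_j = 2y. The condition becomes 60 − 10y = 0, giving y = 60/10 = 6.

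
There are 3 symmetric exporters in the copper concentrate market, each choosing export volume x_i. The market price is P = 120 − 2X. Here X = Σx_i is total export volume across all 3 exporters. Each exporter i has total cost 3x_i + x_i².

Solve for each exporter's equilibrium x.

A representative exporter's profit is π_i = x_i(120 − 2X) − 3x_i − x_i², with X = x_i + Σ_{j≠i} x_j.
First-order condition: 117 − 6x_i − 2Σ_{j≠i} x_j = 0.
With identical exporters, set every x_j = x: then 117 − 6x − 4x = 0, i.e. x = 117/10 = 11.7.

11.7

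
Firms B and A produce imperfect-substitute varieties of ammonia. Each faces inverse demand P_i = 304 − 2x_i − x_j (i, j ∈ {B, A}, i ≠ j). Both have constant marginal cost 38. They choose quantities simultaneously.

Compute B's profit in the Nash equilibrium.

5660.48

Firm B's profit: π = x_B(304 − 2x_B − x_A) − 38x_B.
∂π/∂x_B = 266 − 4x_B − x_A = 0 ⇒ x_B = 66.5 − 0.25x_A.
The game is symmetric, so in equilibrium x_A = x_B: the reaction function gives 1.25x_B = 66.5, hence x_B = 53.2.
P_B = 304 − 2·53.2 − 53.2 = 144.4.
Profit = (144.4 − 38)·53.2 = 5660.48.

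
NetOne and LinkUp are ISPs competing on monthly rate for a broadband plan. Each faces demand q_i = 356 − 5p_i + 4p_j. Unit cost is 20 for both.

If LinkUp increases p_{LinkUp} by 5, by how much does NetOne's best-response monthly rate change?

2

NetOne's profit: π = (p_{NetOne} − 20)(356 − 5p_{NetOne} + 4p_{LinkUp}).
∂π/∂p_{NetOne} = 456 − 10p_{NetOne} + 4p_{LinkUp} = 0 ⇒ p_{NetOne} = 45.6 + 0.4p_{LinkUp}.
The reaction-function slope is 0.4, so a 5-unit rise in p_{LinkUp} moves p_{NetOne} by 0.4 × 5 = 2. NetOne's best response rises — the actions are strategic complements.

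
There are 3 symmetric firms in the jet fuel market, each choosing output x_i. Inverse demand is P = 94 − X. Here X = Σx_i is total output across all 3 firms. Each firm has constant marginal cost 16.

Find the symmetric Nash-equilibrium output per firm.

19.5

A representative firm's profit is π_i = x_i(94 − X) − 16x_i, with X = x_i + Σ_{j≠i} x_j.
First-order condition: 78 − 2x_i − Σ_{j≠i} x_j = 0.
In a symmetric equilibrium every firm chooses the same x, so Σ_{j≠i} x_j = 2x. The condition becomes 78 − 4x = 0, giving x = 78/4 = 19.5.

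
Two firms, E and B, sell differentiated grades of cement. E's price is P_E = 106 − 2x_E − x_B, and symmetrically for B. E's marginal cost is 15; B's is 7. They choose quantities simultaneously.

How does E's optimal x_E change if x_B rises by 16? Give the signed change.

-4

Firm E's profit: π = x_E(106 − 2x_E − x_B) − 15x_E.
∂π/∂x_E = 91 − 4x_E − x_B = 0 ⇒ x_E = 22.75 − 0.25x_B.
The reaction-function slope is −0.25, so a 16-unit rise in x_B moves x_E by −0.25 × 16 = −4. E's best response falls — the actions are strategic substitutes.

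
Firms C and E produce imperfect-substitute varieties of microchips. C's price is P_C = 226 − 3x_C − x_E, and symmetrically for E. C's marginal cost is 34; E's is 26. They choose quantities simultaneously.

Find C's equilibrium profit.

Firm C's profit: π = x_C(226 − 3x_C − x_E) − 34x_C.
∂π/∂x_C = 192 − 6x_C − x_E = 0 ⇒ x_C = 32 − (1/6)x_E.
Similarly x_E = 100/3 − (1/6)x_C.
Substituting the second reaction function into the first: x_C = 32 − (1/6)(100/3 − (1/6)x_C), which gives (35/36)x_C = 238/9 ⇒ x_C = 27.2.
Then x_E = 100/3 − (1/6)·27.2 = 28.8.
P_C = 226 − 3·27.2 − 28.8 = 115.6.
Profit = (115.6 − 34)·27.2 = 2219.52.

2219.52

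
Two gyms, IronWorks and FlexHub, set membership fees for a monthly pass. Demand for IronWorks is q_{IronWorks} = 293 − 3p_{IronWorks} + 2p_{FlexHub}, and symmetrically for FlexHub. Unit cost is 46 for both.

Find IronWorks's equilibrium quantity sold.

185.25

IronWorks's profit: π = (p_{IronWorks} − 46)(293 − 3p_{IronWorks} + 2p_{FlexHub}).
∂π/∂p_{IronWorks} = 431 − 6p_{IronWorks} + 2p_{FlexHub} = 0 ⇒ p_{IronWorks} = 431/6 + (1/3)p_{FlexHub}.
The game is symmetric, so in equilibrium p_{FlexHub} = p_{IronWorks}: the reaction function gives (2/3)p_{IronWorks} = 431/6, hence p_{IronWorks} = 107.75.
q_{IronWorks} = 293 − 3·107.75 + 2·107.75 = 185.25.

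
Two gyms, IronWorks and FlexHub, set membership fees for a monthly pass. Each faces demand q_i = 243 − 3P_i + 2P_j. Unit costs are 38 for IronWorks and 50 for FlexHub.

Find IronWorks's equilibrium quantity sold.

IronWorks's profit: π = (P_{IronWorks} − 38)(243 − 3P_{IronWorks} + 2P_{FlexHub}).
∂π/∂P_{IronWorks} = 357 − 6P_{IronWorks} + 2P_{FlexHub} = 0 ⇒ P_{IronWorks} = 59.5 + (1/3)P_{FlexHub}.
Similarly P_{FlexHub} = 65.5 + (1/3)P_{IronWorks}.
Solving the two reaction functions simultaneously: (1 − (1/3)(1/3))P_{IronWorks} = 59.5 + (1/3)·65.5, so (8/9)P_{IronWorks} = 244/3 and P_{IronWorks} = 91.5.
Then P_{FlexHub} = 65.5 + (1/3)·91.5 = 96.
q_{IronWorks} = 243 − 3·91.5 + 2·96 = 160.5.

160.5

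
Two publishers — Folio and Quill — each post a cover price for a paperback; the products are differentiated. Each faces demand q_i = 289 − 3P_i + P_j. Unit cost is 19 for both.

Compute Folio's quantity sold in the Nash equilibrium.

150.6

Folio's profit: π = (P_{Folio} − 19)(289 − 3P_{Folio} + P_{Quill}).
∂π/∂P_{Folio} = 346 − 6P_{Folio} + P_{Quill} = 0 ⇒ P_{Folio} = 173/3 + (1/6)P_{Quill}.
The game is symmetric, so in equilibrium P_{Quill} = P_{Folio}: the reaction function gives (5/6)P_{Folio} = 173/3, hence P_{Folio} = 69.2.
q_{Folio} = 289 − 3·69.2 + 69.2 = 150.6.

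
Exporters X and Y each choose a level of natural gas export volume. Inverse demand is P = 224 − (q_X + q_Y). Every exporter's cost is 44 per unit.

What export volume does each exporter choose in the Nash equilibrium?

60

Exporter X's profit: π = q_X(224 − (q_X + q_Y)) − 44q_X.
∂π/∂q_X = 180 − 2q_X − q_Y = 0, so q_X = 90 − 0.5q_Y.
The game is symmetric, so in equilibrium q_Y = q_X: the reaction function gives 1.5q_X = 90, hence q_X = 60.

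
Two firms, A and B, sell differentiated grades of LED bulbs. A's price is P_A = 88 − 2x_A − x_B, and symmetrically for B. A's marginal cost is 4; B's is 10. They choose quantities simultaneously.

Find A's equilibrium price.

Firm A's profit: π = x_A(88 − 2x_A − x_B) − 4x_A.
∂π/∂x_A = 84 − 4x_A − x_B = 0 ⇒ x_A = 21 − 0.25x_B.
Similarly x_B = 19.5 − 0.25x_A.
Plugging x_B into A's best response: x_A = 21 − 0.25(19.5 − 0.25x_A) ⇒ 0.9375x_A = 16.125, so x_A = 17.2.
Then x_B = 19.5 − 0.25·17.2 = 15.2.
P_A = 88 − 2·17.2 − 15.2 = 38.4.

38.4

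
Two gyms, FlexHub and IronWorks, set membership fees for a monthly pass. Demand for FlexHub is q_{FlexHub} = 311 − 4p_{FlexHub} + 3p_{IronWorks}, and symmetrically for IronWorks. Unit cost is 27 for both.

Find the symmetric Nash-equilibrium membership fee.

FlexHub's profit: π = (p_{FlexHub} − 27)(311 − 4p_{FlexHub} + 3p_{IronWorks}).
∂π/∂p_{FlexHub} = 419 − 8p_{FlexHub} + 3p_{IronWorks} = 0 ⇒ p_{FlexHub} = 52.375 + 0.375p_{IronWorks}.
Setting p_{FlexHub} = p_{IronWorks} in the reaction function: p_{FlexHub} = 52.375 + 0.375p_{FlexHub}, so p_{FlexHub} = 52.375 / 0.625 = 83.8.

83.8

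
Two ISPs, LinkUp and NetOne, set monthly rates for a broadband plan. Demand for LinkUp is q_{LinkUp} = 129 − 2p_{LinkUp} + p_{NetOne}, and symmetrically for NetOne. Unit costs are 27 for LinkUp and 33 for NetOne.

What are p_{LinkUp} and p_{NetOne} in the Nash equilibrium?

61.8, 64.2

LinkUp's profit: π = (p_{LinkUp} − 27)(129 − 2p_{LinkUp} + p_{NetOne}).
∂π/∂p_{LinkUp} = 183 − 4p_{LinkUp} + p_{NetOne} = 0 ⇒ p_{LinkUp} = 45.75 + 0.25p_{NetOne}.
Similarly p_{NetOne} = 48.75 + 0.25p_{LinkUp}.
Plugging p_{NetOne} into LinkUp's best response: p_{LinkUp} = 45.75 + 0.25(48.75 + 0.25p_{LinkUp}) ⇒ 0.9375p_{LinkUp} = 57.9375, so p_{LinkUp} = 61.8.
Then p_{NetOne} = 48.75 + 0.25·61.8 = 64.2.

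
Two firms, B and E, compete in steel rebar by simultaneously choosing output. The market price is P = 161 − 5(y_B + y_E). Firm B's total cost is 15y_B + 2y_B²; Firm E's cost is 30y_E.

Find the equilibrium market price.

Firm B's profit: π = y_B(161 − 5(y_B + y_E)) − 15y_B − 2y_B².
∂π/∂y_B = 146 − 14y_B − 5y_E = 0, so y_B = 73/7 − (5/14)y_E.
For E: ∂π/∂y_E = 131 − 10y_E − 5y_B = 0 ⇒ y_E = 13.1 − 0.5y_B.
Substituting the second reaction function into the first: y_B = 73/7 − (5/14)(13.1 − 0.5y_B), which gives (23/28)y_B = 5.75 ⇒ y_B = 7.
Then y_E = 13.1 − 0.5·7 = 9.6.
Equilibrium price: P = 161 − 5·16.6 = 78.

78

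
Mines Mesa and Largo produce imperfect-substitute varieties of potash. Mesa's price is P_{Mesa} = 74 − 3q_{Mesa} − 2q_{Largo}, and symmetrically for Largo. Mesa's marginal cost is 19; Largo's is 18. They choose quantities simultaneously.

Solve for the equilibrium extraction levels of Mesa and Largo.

6.8125, 7.0625

Mine Mesa's profit: π = q_{Mesa}(74 − 3q_{Mesa} − 2q_{Largo}) − 19q_{Mesa}.
∂π/∂q_{Mesa} = 55 − 6q_{Mesa} − 2q_{Largo} = 0 ⇒ q_{Mesa} = 55/6 − (1/3)q_{Largo}.
Similarly q_{Largo} = 28/3 − (1/3)q_{Mesa}.
Plugging q_{Largo} into Mesa's best response: q_{Mesa} = 55/6 − (1/3)(28/3 − (1/3)q_{Mesa}) ⇒ (8/9)q_{Mesa} = 109/18, so q_{Mesa} = 6.8125.
Then q_{Largo} = 28/3 − (1/3)·6.8125 = 7.0625.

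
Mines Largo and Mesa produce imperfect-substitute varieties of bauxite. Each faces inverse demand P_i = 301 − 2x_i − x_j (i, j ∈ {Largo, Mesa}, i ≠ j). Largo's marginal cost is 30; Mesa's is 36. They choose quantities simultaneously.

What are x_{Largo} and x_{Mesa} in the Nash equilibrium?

54.6, 52.6

Mine Largo's profit: π = x_{Largo}(301 − 2x_{Largo} − x_{Mesa}) − 30x_{Largo}.
∂π/∂x_{Largo} = 271 − 4x_{Largo} − x_{Mesa} = 0 ⇒ x_{Largo} = 67.75 − 0.25x_{Mesa}.
Similarly x_{Mesa} = 66.25 − 0.25x_{Largo}.
Substituting the second reaction function into the first: x_{Largo} = 67.75 − 0.25(66.25 − 0.25x_{Largo}), which gives 0.9375x_{Largo} = 51.1875 ⇒ x_{Largo} = 54.6.
Then x_{Mesa} = 66.25 − 0.25·54.6 = 52.6.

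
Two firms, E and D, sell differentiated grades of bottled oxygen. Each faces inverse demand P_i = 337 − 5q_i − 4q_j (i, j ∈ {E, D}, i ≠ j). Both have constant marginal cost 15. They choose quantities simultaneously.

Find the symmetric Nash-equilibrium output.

23

Firm E's profit: π = q_E(337 − 5q_E − 4q_D) − 15q_E.
∂π/∂q_E = 322 − 10q_E − 4q_D = 0 ⇒ q_E = 32.2 − 0.4q_D.
Setting q_E = q_D in the reaction function: q_E = 32.2 − 0.4q_E, so q_E = 32.2 / 1.4 = 23.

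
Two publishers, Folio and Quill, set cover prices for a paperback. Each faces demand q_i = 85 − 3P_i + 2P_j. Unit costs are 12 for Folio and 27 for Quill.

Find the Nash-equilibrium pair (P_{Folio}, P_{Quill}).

Folio's profit: π = (P_{Folio} − 12)(85 − 3P_{Folio} + 2P_{Quill}).
∂π/∂P_{Folio} = 121 − 6P_{Folio} + 2P_{Quill} = 0 ⇒ P_{Folio} = 121/6 + (1/3)P_{Quill}.
Similarly P_{Quill} = 83/3 + (1/3)P_{Folio}.
Plugging P_{Quill} into Folio's best response: P_{Folio} = 121/6 + (1/3)(83/3 + (1/3)P_{Folio}) ⇒ (8/9)P_{Folio} = 529/18, so P_{Folio} = 33.0625.
Then P_{Quill} = 83/3 + (1/3)·33.0625 = 38.6875.

33.0625, 38.6875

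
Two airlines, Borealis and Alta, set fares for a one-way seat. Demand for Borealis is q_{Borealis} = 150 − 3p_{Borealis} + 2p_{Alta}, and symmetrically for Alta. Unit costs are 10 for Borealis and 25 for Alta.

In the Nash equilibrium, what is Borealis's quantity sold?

113.4375

Borealis's profit: π = (p_{Borealis} − 10)(150 − 3p_{Borealis} + 2p_{Alta}).
∂π/∂p_{Borealis} = 180 − 6p_{Borealis} + 2p_{Alta} = 0 ⇒ p_{Borealis} = 30 + (1/3)p_{Alta}.
Similarly p_{Alta} = 37.5 + (1/3)p_{Borealis}.
Substituting the second reaction function into the first: p_{Borealis} = 30 + (1/3)(37.5 + (1/3)p_{Borealis}), which gives (8/9)p_{Borealis} = 42.5 ⇒ p_{Borealis} = 47.8125.
Then p_{Alta} = 37.5 + (1/3)·47.8125 = 53.4375.
q_{Borealis} = 150 − 3·47.8125 + 2·53.4375 = 113.4375.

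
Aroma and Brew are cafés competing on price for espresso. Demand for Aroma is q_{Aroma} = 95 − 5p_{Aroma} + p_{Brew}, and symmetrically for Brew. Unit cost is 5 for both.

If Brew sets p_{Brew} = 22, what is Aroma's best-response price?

Aroma's profit: π = (p_{Aroma} − 5)(95 − 5p_{Aroma} + p_{Brew}).
∂π/∂p_{Aroma} = 120 − 10p_{Aroma} + p_{Brew} = 0 ⇒ p_{Aroma} = 12 + 0.1p_{Brew}.
At p_{Brew} = 22: p_{Aroma} = 12 + 0.1·22 = 14.2.

14.2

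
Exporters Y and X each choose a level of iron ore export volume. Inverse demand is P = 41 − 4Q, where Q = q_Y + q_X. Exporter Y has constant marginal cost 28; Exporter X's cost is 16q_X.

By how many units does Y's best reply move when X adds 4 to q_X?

Exporter Y's profit: π = q_Y(41 − 4(q_Y + q_X)) − 28q_Y.
∂π/∂q_Y = 13 − 8q_Y − 4q_X = 0, so q_Y = 1.625 − 0.5q_X.
The reaction-function slope is −0.5, so a 4-unit rise in q_X moves q_Y by −0.5 × 4 = −2. Y's best response falls — the actions are strategic substitutes.

-2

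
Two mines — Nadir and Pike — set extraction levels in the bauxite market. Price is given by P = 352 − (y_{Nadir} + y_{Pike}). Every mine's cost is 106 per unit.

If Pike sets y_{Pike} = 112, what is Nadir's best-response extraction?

Mine Nadir's profit: π = y_{Nadir}(352 − (y_{Nadir} + y_{Pike})) − 106y_{Nadir}.
∂π/∂y_{Nadir} = 246 − 2y_{Nadir} − y_{Pike} = 0, so y_{Nadir} = 123 − 0.5y_{Pike}.
At y_{Pike} = 112: y_{Nadir} = 123 − 0.5·112 = 67.

67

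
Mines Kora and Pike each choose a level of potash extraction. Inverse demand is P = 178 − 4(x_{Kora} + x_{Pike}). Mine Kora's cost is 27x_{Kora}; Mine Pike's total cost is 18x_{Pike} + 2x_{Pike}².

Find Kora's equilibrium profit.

858.49

Mine Kora's profit: π = x_{Kora}(178 − 4(x_{Kora} + x_{Pike})) − 27x_{Kora}.
∂π/∂x_{Kora} = 151 − 8x_{Kora} − 4x_{Pike} = 0, so x_{Kora} = 18.875 − 0.5x_{Pike}.
For Pike: ∂π/∂x_{Pike} = 160 − 12x_{Pike} − 4x_{Kora} = 0 ⇒ x_{Pike} = 40/3 − (1/3)x_{Kora}.
Substituting the second reaction function into the first: x_{Kora} = 18.875 − 0.5(40/3 − (1/3)x_{Kora}), which gives (5/6)x_{Kora} = 293/24 ⇒ x_{Kora} = 14.65.
Then x_{Pike} = 40/3 − (1/3)·14.65 = 8.45.
Price P = 178 − 4·23.1 = 85.6.
Kora's profit: (85.6 − 27)·14.65 = 858.49.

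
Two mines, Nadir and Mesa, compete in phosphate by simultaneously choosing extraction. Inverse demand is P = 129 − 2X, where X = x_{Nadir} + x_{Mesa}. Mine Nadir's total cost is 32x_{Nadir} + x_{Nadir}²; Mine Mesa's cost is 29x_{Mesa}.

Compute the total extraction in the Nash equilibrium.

Mine Nadir's profit: π = x_{Nadir}(129 − 2(x_{Nadir} + x_{Mesa})) − 32x_{Nadir} − x_{Nadir}².
∂π/∂x_{Nadir} = 97 − 6x_{Nadir} − 2x_{Mesa} = 0, so x_{Nadir} = 97/6 − (1/3)x_{Mesa}.
For Mesa: ∂π/∂x_{Mesa} = 100 − 4x_{Mesa} − 2x_{Nadir} = 0 ⇒ x_{Mesa} = 25 − 0.5x_{Nadir}.
Plugging x_{Mesa} into Nadir's best response: x_{Nadir} = 97/6 − (1/3)(25 − 0.5x_{Nadir}) ⇒ (5/6)x_{Nadir} = 47/6, so x_{Nadir} = 9.4.
Then x_{Mesa} = 25 − 0.5·9.4 = 20.3.
Total extraction: 9.4 + 20.3 = 29.7.

29.7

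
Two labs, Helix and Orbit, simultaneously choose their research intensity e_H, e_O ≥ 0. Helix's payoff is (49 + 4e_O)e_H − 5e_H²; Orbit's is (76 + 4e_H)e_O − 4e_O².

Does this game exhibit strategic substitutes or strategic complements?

Expanding Helix's payoff: 49e_H + 4e_Oe_H − 5e_H².
∂π/∂e_H = 49 + 4e_O − 10e_H = 0, so e_H = 4.9 + 0.4e_O.
The best-response slope de_H/de_O = 0.4 > 0: the reaction function is upward-sloping, so the choices are strategic complements.

strategic complements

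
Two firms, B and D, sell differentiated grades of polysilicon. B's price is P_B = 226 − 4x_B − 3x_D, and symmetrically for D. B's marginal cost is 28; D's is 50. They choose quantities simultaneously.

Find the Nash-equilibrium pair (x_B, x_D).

Firm B's profit: π = x_B(226 − 4x_B − 3x_D) − 28x_B.
∂π/∂x_B = 198 − 8x_B − 3x_D = 0 ⇒ x_B = 24.75 − 0.375x_D.
Similarly x_D = 22 − 0.375x_B.
Solving the two reaction functions simultaneously: (1 − (−0.375)(−0.375))x_B = 24.75 − 0.375·22, so (55/64)x_B = 16.5 and x_B = 19.2.
Then x_D = 22 − 0.375·19.2 = 14.8.

19.2, 14.8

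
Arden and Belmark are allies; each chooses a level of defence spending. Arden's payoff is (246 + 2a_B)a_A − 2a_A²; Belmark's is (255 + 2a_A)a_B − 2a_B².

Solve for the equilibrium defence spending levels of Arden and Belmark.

124.5, 126

Expanding Arden's payoff: 246a_A + 2a_Ba_A − 2a_A².
∂π/∂a_A = 246 + 2a_B − 4a_A = 0, so a_A = 61.5 + 0.5a_B.
Likewise for Belmark: a_B = 63.75 + 0.5a_A.
Plugging a_B into Arden's best response: a_A = 61.5 + 0.5(63.75 + 0.5a_A) ⇒ 0.75a_A = 93.375, so a_A = 124.5.
Then a_B = 63.75 + 0.5·124.5 = 126.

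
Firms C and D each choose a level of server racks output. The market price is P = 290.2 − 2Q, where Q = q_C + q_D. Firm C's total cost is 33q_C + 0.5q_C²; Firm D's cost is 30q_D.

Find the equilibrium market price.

Firm C's profit: π = q_C(290.2 − 2(q_C + q_D)) − 33q_C − 0.5q_C².
∂π/∂q_C = 257.2 − 5q_C − 2q_D = 0, so q_C = 51.44 − 0.4q_D.
For D: ∂π/∂q_D = 260.2 − 4q_D − 2q_C = 0 ⇒ q_D = 65.05 − 0.5q_C.
Substituting the second reaction function into the first: q_C = 51.44 − 0.4(65.05 − 0.5q_C), which gives 0.8q_C = 25.42 ⇒ q_C = 31.775.
Then q_D = 65.05 − 0.5·31.775 = 49.1625.
Equilibrium price: P = 290.2 − 2·80.9375 = 128.325.

128.325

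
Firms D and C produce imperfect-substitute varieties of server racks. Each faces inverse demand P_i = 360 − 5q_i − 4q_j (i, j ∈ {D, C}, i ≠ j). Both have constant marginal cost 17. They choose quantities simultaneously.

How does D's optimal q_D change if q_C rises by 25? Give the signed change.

-10

Firm D's profit: π = q_D(360 − 5q_D − 4q_C) − 17q_D.
∂π/∂q_D = 343 − 10q_D − 4q_C = 0 ⇒ q_D = 34.3 − 0.4q_C.
The reaction-function slope is −0.4, so a 25-unit rise in q_C moves q_D by −0.4 × 25 = −10. D's best response falls — the actions are strategic substitutes.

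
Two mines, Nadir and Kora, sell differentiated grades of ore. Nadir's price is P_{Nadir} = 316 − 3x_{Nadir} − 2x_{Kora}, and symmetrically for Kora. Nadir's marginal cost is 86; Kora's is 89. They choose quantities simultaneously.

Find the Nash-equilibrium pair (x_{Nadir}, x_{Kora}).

28.9375, 28.1875

Mine Nadir's profit: π = x_{Nadir}(316 − 3x_{Nadir} − 2x_{Kora}) − 86x_{Nadir}.
∂π/∂x_{Nadir} = 230 − 6x_{Nadir} − 2x_{Kora} = 0 ⇒ x_{Nadir} = 115/3 − (1/3)x_{Kora}.
Similarly x_{Kora} = 227/6 − (1/3)x_{Nadir}.
Plugging x_{Kora} into Nadir's best response: x_{Nadir} = 115/3 − (1/3)(227/6 − (1/3)x_{Nadir}) ⇒ (8/9)x_{Nadir} = 463/18, so x_{Nadir} = 28.9375.
Then x_{Kora} = 227/6 − (1/3)·28.9375 = 28.1875.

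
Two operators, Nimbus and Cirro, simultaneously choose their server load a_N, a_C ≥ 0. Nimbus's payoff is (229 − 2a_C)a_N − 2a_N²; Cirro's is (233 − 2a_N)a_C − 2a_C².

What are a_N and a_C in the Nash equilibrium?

Expanding Nimbus's payoff: 229a_N − 2a_Ca_N − 2a_N².
∂π/∂a_N = 229 − 2a_C − 4a_N = 0, so a_N = 57.25 − 0.5a_C.
Likewise for Cirro: a_C = 58.25 − 0.5a_N.
Plugging a_C into Nimbus's best response: a_N = 57.25 − 0.5(58.25 − 0.5a_N) ⇒ 0.75a_N = 28.125, so a_N = 37.5.
Then a_C = 58.25 − 0.5·37.5 = 39.5.

37.5, 39.5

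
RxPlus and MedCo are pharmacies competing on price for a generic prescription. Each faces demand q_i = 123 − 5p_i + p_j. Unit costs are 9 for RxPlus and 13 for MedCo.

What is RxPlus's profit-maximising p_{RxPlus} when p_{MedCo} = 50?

21.8

RxPlus's profit: π = (p_{RxPlus} − 9)(123 − 5p_{RxPlus} + p_{MedCo}).
∂π/∂p_{RxPlus} = 168 − 10p_{RxPlus} + p_{MedCo} = 0 ⇒ p_{RxPlus} = 16.8 + 0.1p_{MedCo}.
At p_{MedCo} = 50: p_{RxPlus} = 16.8 + 0.1·50 = 21.8.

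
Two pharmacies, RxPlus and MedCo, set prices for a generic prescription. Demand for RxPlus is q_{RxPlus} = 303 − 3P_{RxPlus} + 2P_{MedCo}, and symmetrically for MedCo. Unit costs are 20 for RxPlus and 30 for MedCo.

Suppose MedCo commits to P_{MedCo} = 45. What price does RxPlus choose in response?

RxPlus's profit: π = (P_{RxPlus} − 20)(303 − 3P_{RxPlus} + 2P_{MedCo}).
∂π/∂P_{RxPlus} = 363 − 6P_{RxPlus} + 2P_{MedCo} = 0 ⇒ P_{RxPlus} = 60.5 + (1/3)P_{MedCo}.
At P_{MedCo} = 45: P_{RxPlus} = 60.5 + (1/3)·45 = 75.5.

75.5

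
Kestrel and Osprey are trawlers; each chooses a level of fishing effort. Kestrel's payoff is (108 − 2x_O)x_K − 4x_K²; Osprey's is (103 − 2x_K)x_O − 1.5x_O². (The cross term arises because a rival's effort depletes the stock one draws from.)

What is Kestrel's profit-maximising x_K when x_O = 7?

Expanding Kestrel's payoff: 108x_K − 2x_Ox_K − 4x_K².
∂π/∂x_K = 108 − 2x_O − 8x_K = 0, so x_K = 13.5 − 0.25x_O.
At x_O = 7: x_K = 13.5 − 0.25·7 = 11.75.

11.75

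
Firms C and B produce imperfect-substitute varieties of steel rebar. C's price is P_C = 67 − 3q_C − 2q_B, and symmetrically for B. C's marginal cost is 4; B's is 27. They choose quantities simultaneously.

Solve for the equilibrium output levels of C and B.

Firm C's profit: π = q_C(67 − 3q_C − 2q_B) − 4q_C.
∂π/∂q_C = 63 − 6q_C − 2q_B = 0 ⇒ q_C = 10.5 − (1/3)q_B.
Similarly q_B = 20/3 − (1/3)q_C.
Solving the two reaction functions simultaneously: (1 − (−1/3)(−1/3))q_C = 10.5 − (1/3)·(20/3), so (8/9)q_C = 149/18 and q_C = 9.3125.
Then q_B = 20/3 − (1/3)·9.3125 = 3.5625.

9.3125, 3.5625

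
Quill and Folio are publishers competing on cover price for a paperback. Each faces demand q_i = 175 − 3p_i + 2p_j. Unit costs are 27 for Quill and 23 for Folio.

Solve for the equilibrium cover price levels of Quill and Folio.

Quill's profit: π = (p_{Quill} − 27)(175 − 3p_{Quill} + 2p_{Folio}).
∂π/∂p_{Quill} = 256 − 6p_{Quill} + 2p_{Folio} = 0 ⇒ p_{Quill} = 128/3 + (1/3)p_{Folio}.
Similarly p_{Folio} = 122/3 + (1/3)p_{Quill}.
Solving the two reaction functions simultaneously: (1 − (1/3)(1/3))p_{Quill} = 128/3 + (1/3)·(122/3), so (8/9)p_{Quill} = 506/9 and p_{Quill} = 63.25.
Then p_{Folio} = 122/3 + (1/3)·63.25 = 61.75.

63.25, 61.75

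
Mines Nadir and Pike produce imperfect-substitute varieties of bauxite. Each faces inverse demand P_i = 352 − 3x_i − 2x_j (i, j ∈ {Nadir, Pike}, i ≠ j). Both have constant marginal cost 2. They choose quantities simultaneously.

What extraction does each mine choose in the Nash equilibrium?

Mine Nadir's profit: π = x_{Nadir}(352 − 3x_{Nadir} − 2x_{Pike}) − 2x_{Nadir}.
∂π/∂x_{Nadir} = 350 − 6x_{Nadir} − 2x_{Pike} = 0 ⇒ x_{Nadir} = 175/3 − (1/3)x_{Pike}.
By symmetry x_{Pike} = x_{Nadir}; substituting into the reaction function, (4/3)x_{Nadir} = 175/3 and x_{Nadir} = 43.75.

43.75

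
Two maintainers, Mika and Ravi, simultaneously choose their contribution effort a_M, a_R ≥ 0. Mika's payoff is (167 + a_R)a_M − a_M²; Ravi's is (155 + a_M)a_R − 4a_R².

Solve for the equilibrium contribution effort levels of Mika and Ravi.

Expanding Mika's payoff: 167a_M + a_Ra_M − a_M².
∂π/∂a_M = 167 + a_R − 2a_M = 0, so a_M = 83.5 + 0.5a_R.
Likewise for Ravi: a_R = 19.375 + 0.125a_M.
Substituting the second reaction function into the first: a_M = 83.5 + 0.5(19.375 + 0.125a_M), which gives 0.9375a_M = 93.1875 ⇒ a_M = 99.4.
Then a_R = 19.375 + 0.125·99.4 = 31.8.

99.4, 31.8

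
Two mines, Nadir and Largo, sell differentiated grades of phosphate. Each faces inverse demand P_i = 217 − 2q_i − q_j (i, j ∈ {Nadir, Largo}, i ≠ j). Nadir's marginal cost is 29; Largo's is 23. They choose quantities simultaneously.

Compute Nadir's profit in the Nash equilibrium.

Mine Nadir's profit: π = q_{Nadir}(217 − 2q_{Nadir} − q_{Largo}) − 29q_{Nadir}.
∂π/∂q_{Nadir} = 188 − 4q_{Nadir} − q_{Largo} = 0 ⇒ q_{Nadir} = 47 − 0.25q_{Largo}.
Similarly q_{Largo} = 48.5 − 0.25q_{Nadir}.
Substituting the second reaction function into the first: q_{Nadir} = 47 − 0.25(48.5 − 0.25q_{Nadir}), which gives 0.9375q_{Nadir} = 34.875 ⇒ q_{Nadir} = 37.2.
Then q_{Largo} = 48.5 − 0.25·37.2 = 39.2.
P_{Nadir} = 217 − 2·37.2 − 39.2 = 103.4.
Profit = (103.4 − 29)·37.2 = 2767.68.

2767.68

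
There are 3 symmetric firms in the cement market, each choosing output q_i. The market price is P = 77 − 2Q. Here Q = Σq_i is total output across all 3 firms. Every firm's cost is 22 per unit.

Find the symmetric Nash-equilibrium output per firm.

A representative firm's profit is π_i = q_i(77 − 2Q) − 22q_i, with Q = q_i + Σ_{j≠i} q_j.
First-order condition: 55 − 4q_i − 2Σ_{j≠i} q_j = 0.
With identical firms, set every q_j = q: then 55 − 4q − 4q = 0, i.e. q = 55/8 = 6.875.

6.875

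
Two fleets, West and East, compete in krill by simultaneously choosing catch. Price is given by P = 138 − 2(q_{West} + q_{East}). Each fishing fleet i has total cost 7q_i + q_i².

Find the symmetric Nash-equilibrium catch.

Fishing fleet West's profit: π = q_{West}(138 − 2(q_{West} + q_{East})) − 7q_{West} − q_{West}².
∂π/∂q_{West} = 131 − 6q_{West} − 2q_{East} = 0, so q_{West} = 131/6 − (1/3)q_{East}.
The game is symmetric, so in equilibrium q_{East} = q_{West}: the reaction function gives (4/3)q_{West} = 131/6, hence q_{West} = 16.375.

16.375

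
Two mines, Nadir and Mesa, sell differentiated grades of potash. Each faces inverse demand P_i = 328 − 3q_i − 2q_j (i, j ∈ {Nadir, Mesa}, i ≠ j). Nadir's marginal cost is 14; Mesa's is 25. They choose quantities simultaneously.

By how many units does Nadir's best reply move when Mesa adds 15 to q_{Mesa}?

Mine Nadir's profit: π = q_{Nadir}(328 − 3q_{Nadir} − 2q_{Mesa}) − 14q_{Nadir}.
∂π/∂q_{Nadir} = 314 − 6q_{Nadir} − 2q_{Mesa} = 0 ⇒ q_{Nadir} = 157/3 − (1/3)q_{Mesa}.
The reaction-function slope is −1/3, so a 15-unit rise in q_{Mesa} moves q_{Nadir} by −1/3 × 15 = −5. Nadir's best response falls — the actions are strategic substitutes.

-5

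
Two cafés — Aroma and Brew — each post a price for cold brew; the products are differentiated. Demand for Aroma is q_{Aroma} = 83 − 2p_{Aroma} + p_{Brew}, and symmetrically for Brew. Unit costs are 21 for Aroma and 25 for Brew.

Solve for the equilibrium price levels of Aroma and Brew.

Aroma's profit: π = (p_{Aroma} − 21)(83 − 2p_{Aroma} + p_{Brew}).
∂π/∂p_{Aroma} = 125 − 4p_{Aroma} + p_{Brew} = 0 ⇒ p_{Aroma} = 31.25 + 0.25p_{Brew}.
Similarly p_{Brew} = 33.25 + 0.25p_{Aroma}.
Substituting the second reaction function into the first: p_{Aroma} = 31.25 + 0.25(33.25 + 0.25p_{Aroma}), which gives 0.9375p_{Aroma} = 39.5625 ⇒ p_{Aroma} = 42.2.
Then p_{Brew} = 33.25 + 0.25·42.2 = 43.8.

42.2, 43.8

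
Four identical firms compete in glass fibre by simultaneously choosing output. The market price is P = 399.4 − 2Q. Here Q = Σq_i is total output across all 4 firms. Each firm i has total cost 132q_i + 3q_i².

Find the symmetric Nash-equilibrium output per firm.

16.7125

A representative firm's profit is π_i = q_i(399.4 − 2Q) − 132q_i − 3q_i², with Q = q_i + Σ_{j≠i} q_j.
First-order condition: 267.4 − 10q_i − 2Σ_{j≠i} q_j = 0.
In a symmetric equilibrium every firm chooses the same q, so Σ_{j≠i} q_j = 3q. The condition becomes 267.4 − 16q = 0, giving q = 267.4/16 = 16.7125.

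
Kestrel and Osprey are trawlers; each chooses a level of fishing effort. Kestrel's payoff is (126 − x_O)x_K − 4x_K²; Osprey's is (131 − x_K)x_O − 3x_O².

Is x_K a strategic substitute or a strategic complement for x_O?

Expanding Kestrel's payoff: 126x_K − x_Ox_K − 4x_K².
∂π/∂x_K = 126 − x_O − 8x_K = 0, so x_K = 15.75 − 0.125x_O.
The best-response slope dx_K/dx_O = −0.125 < 0: the reaction function is downward-sloping, so the choices are strategic substitutes.

strategic substitutes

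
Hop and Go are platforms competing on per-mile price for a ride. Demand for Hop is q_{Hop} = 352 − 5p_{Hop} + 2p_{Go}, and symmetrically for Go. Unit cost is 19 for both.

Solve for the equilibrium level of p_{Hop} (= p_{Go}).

Hop's profit: π = (p_{Hop} − 19)(352 − 5p_{Hop} + 2p_{Go}).
∂π/∂p_{Hop} = 447 − 10p_{Hop} + 2p_{Go} = 0 ⇒ p_{Hop} = 44.7 + 0.2p_{Go}.
Setting p_{Hop} = p_{Go} in the reaction function: p_{Hop} = 44.7 + 0.2p_{Hop}, so p_{Hop} = 44.7 / 0.8 = 55.875.

55.875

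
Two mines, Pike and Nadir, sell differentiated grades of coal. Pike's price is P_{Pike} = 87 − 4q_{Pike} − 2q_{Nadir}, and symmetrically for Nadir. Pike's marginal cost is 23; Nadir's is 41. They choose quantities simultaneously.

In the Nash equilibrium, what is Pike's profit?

Mine Pike's profit: π = q_{Pike}(87 − 4q_{Pike} − 2q_{Nadir}) − 23q_{Pike}.
∂π/∂q_{Pike} = 64 − 8q_{Pike} − 2q_{Nadir} = 0 ⇒ q_{Pike} = 8 − 0.25q_{Nadir}.
Similarly q_{Nadir} = 5.75 − 0.25q_{Pike}.
Substituting the second reaction function into the first: q_{Pike} = 8 − 0.25(5.75 − 0.25q_{Pike}), which gives 0.9375q_{Pike} = 6.5625 ⇒ q_{Pike} = 7.
Then q_{Nadir} = 5.75 − 0.25·7 = 4.
P_{Pike} = 87 − 4·7 − 2·4 = 51.
Profit = (51 − 23)·7 = 196.

196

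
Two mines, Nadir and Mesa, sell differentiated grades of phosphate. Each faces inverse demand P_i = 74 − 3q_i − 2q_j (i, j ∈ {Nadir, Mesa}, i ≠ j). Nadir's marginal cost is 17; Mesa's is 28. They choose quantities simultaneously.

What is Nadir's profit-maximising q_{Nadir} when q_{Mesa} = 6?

Mine Nadir's profit: π = q_{Nadir}(74 − 3q_{Nadir} − 2q_{Mesa}) − 17q_{Nadir}.
∂π/∂q_{Nadir} = 57 − 6q_{Nadir} − 2q_{Mesa} = 0 ⇒ q_{Nadir} = 9.5 − (1/3)q_{Mesa}.
At q_{Mesa} = 6: q_{Nadir} = 9.5 − (1/3)·6 = 7.5.

7.5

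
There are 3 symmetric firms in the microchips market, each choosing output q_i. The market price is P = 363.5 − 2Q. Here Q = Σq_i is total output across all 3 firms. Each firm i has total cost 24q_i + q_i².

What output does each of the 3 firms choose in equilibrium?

A representative firm's profit is π_i = q_i(363.5 − 2Q) − 24q_i − q_i², with Q = q_i + Σ_{j≠i} q_j.
First-order condition: 339.5 − 6q_i − 2Σ_{j≠i} q_j = 0.
In a symmetric equilibrium every firm chooses the same q, so Σ_{j≠i} q_j = 2q. The condition becomes 339.5 − 10q = 0, giving q = 339.5/10 = 33.95.

33.95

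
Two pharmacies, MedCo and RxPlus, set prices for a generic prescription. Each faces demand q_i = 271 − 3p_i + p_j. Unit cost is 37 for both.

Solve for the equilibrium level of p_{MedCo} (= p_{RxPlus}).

76.4

MedCo's profit: π = (p_{MedCo} − 37)(271 − 3p_{MedCo} + p_{RxPlus}).
∂π/∂p_{MedCo} = 382 − 6p_{MedCo} + p_{RxPlus} = 0 ⇒ p_{MedCo} = 191/3 + (1/6)p_{RxPlus}.
The game is symmetric, so in equilibrium p_{RxPlus} = p_{MedCo}: the reaction function gives (5/6)p_{MedCo} = 191/3, hence p_{MedCo} = 76.4.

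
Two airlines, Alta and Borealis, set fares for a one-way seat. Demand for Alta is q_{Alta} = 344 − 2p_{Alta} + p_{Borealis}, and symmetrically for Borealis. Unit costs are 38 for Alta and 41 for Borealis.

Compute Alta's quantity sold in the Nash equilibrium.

204.8

Alta's profit: π = (p_{Alta} − 38)(344 − 2p_{Alta} + p_{Borealis}).
∂π/∂p_{Alta} = 420 − 4p_{Alta} + p_{Borealis} = 0 ⇒ p_{Alta} = 105 + 0.25p_{Borealis}.
Similarly p_{Borealis} = 106.5 + 0.25p_{Alta}.
Plugging p_{Borealis} into Alta's best response: p_{Alta} = 105 + 0.25(106.5 + 0.25p_{Alta}) ⇒ 0.9375p_{Alta} = 131.625, so p_{Alta} = 140.4.
Then p_{Borealis} = 106.5 + 0.25·140.4 = 141.6.
q_{Alta} = 344 − 2·140.4 + 141.6 = 204.8.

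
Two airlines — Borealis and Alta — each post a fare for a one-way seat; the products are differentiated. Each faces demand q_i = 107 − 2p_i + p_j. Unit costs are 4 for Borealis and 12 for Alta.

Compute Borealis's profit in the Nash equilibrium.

2506.32

Borealis's profit: π = (p_{Borealis} − 4)(107 − 2p_{Borealis} + p_{Alta}).
∂π/∂p_{Borealis} = 115 − 4p_{Borealis} + p_{Alta} = 0 ⇒ p_{Borealis} = 28.75 + 0.25p_{Alta}.
Similarly p_{Alta} = 32.75 + 0.25p_{Borealis}.
Substituting the second reaction function into the first: p_{Borealis} = 28.75 + 0.25(32.75 + 0.25p_{Borealis}), which gives 0.9375p_{Borealis} = 36.9375 ⇒ p_{Borealis} = 39.4.
Then p_{Alta} = 32.75 + 0.25·39.4 = 42.6.
q_{Borealis} = 107 − 2·39.4 + 42.6 = 70.8.
Profit = (39.4 − 4)·70.8 = 2506.32.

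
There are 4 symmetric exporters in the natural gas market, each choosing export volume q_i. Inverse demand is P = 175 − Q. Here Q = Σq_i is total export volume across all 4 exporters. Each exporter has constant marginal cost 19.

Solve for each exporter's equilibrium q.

A representative exporter's profit is π_i = q_i(175 − Q) − 19q_i, with Q = q_i + Σ_{j≠i} q_j.
First-order condition: 156 − 2q_i − Σ_{j≠i} q_j = 0.
In a symmetric equilibrium every exporter chooses the same q, so Σ_{j≠i} q_j = 3q. The condition becomes 156 − 5q = 0, giving q = 156/5 = 31.2.

31.2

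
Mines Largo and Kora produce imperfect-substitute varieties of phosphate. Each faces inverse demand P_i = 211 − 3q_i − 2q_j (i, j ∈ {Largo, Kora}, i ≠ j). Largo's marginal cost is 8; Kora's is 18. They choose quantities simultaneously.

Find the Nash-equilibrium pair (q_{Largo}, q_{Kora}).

26, 23.5

Mine Largo's profit: π = q_{Largo}(211 − 3q_{Largo} − 2q_{Kora}) − 8q_{Largo}.
∂π/∂q_{Largo} = 203 − 6q_{Largo} − 2q_{Kora} = 0 ⇒ q_{Largo} = 203/6 − (1/3)q_{Kora}.
Similarly q_{Kora} = 193/6 − (1/3)q_{Largo}.
Plugging q_{Kora} into Largo's best response: q_{Largo} = 203/6 − (1/3)(193/6 − (1/3)q_{Largo}) ⇒ (8/9)q_{Largo} = 208/9, so q_{Largo} = 26.
Then q_{Kora} = 193/6 − (1/3)·26 = 23.5.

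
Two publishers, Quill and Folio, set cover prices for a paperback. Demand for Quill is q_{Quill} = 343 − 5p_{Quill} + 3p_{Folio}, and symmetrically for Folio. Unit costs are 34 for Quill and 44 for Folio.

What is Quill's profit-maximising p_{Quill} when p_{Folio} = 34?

61.5

Quill's profit: π = (p_{Quill} − 34)(343 − 5p_{Quill} + 3p_{Folio}).
∂π/∂p_{Quill} = 513 − 10p_{Quill} + 3p_{Folio} = 0 ⇒ p_{Quill} = 51.3 + 0.3p_{Folio}.
At p_{Folio} = 34: p_{Quill} = 51.3 + 0.3·34 = 61.5.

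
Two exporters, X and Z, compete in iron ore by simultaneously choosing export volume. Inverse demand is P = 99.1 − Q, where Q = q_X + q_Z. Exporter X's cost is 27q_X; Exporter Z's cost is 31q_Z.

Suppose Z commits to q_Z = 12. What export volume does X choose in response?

30.05

Exporter X's profit: π = q_X(99.1 − (q_X + q_Z)) − 27q_X.
∂π/∂q_X = 72.1 − 2q_X − q_Z = 0, so q_X = 36.05 − 0.5q_Z.
At q_Z = 12: q_X = 36.05 − 0.5·12 = 30.05.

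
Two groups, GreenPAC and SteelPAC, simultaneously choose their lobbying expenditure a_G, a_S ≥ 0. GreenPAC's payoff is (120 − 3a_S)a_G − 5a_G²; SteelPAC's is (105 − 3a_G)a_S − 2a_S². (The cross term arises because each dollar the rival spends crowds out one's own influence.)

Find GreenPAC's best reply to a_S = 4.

Expanding GreenPAC's payoff: 120a_G − 3a_Sa_G − 5a_G².
∂π/∂a_G = 120 − 3a_S − 10a_G = 0, so a_G = 12 − 0.3a_S.
At a_S = 4: a_G = 12 − 0.3·4 = 10.8.

10.8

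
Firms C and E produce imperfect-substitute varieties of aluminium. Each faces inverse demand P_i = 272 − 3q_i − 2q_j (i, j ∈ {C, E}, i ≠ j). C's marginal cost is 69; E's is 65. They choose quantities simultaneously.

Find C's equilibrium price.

144.375

Firm C's profit: π = q_C(272 − 3q_C − 2q_E) − 69q_C.
∂π/∂q_C = 203 − 6q_C − 2q_E = 0 ⇒ q_C = 203/6 − (1/3)q_E.
Similarly q_E = 34.5 − (1/3)q_C.
Plugging q_E into C's best response: q_C = 203/6 − (1/3)(34.5 − (1/3)q_C) ⇒ (8/9)q_C = 67/3, so q_C = 25.125.
Then q_E = 34.5 − (1/3)·25.125 = 26.125.
P_C = 272 − 3·25.125 − 2·26.125 = 144.375.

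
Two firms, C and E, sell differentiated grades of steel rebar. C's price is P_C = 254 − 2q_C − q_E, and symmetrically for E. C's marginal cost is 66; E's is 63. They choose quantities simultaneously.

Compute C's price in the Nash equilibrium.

Firm C's profit: π = q_C(254 − 2q_C − q_E) − 66q_C.
∂π/∂q_C = 188 − 4q_C − q_E = 0 ⇒ q_C = 47 − 0.25q_E.
Similarly q_E = 47.75 − 0.25q_C.
Substituting the second reaction function into the first: q_C = 47 − 0.25(47.75 − 0.25q_C), which gives 0.9375q_C = 35.0625 ⇒ q_C = 37.4.
Then q_E = 47.75 − 0.25·37.4 = 38.4.
P_C = 254 − 2·37.4 − 38.4 = 140.8.

140.8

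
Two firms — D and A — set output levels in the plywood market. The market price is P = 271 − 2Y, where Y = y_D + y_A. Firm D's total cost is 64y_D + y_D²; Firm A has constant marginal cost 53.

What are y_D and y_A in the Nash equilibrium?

19.6, 44.7

Firm D's profit: π = y_D(271 − 2(y_D + y_A)) − 64y_D − y_D².
∂π/∂y_D = 207 − 6y_D − 2y_A = 0, so y_D = 34.5 − (1/3)y_A.
For A: ∂π/∂y_A = 218 − 4y_A − 2y_D = 0 ⇒ y_A = 54.5 − 0.5y_D.
Plugging y_A into D's best response: y_D = 34.5 − (1/3)(54.5 − 0.5y_D) ⇒ (5/6)y_D = 49/3, so y_D = 19.6.
Then y_A = 54.5 − 0.5·19.6 = 44.7.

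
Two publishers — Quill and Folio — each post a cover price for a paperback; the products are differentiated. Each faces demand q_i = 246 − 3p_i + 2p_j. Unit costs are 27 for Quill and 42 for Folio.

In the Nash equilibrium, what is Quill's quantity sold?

172.6875

Quill's profit: π = (p_{Quill} − 27)(246 − 3p_{Quill} + 2p_{Folio}).
∂π/∂p_{Quill} = 327 − 6p_{Quill} + 2p_{Folio} = 0 ⇒ p_{Quill} = 54.5 + (1/3)p_{Folio}.
Similarly p_{Folio} = 62 + (1/3)p_{Quill}.
Substituting the second reaction function into the first: p_{Quill} = 54.5 + (1/3)(62 + (1/3)p_{Quill}), which gives (8/9)p_{Quill} = 451/6 ⇒ p_{Quill} = 84.5625.
Then p_{Folio} = 62 + (1/3)·84.5625 = 90.1875.
q_{Quill} = 246 − 3·84.5625 + 2·90.1875 = 172.6875.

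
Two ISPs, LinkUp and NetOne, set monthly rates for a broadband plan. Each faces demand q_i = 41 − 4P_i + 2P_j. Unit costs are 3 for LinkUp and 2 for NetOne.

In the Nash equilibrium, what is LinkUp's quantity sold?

22.8

LinkUp's profit: π = (P_{LinkUp} − 3)(41 − 4P_{LinkUp} + 2P_{NetOne}).
∂π/∂P_{LinkUp} = 53 − 8P_{LinkUp} + 2P_{NetOne} = 0 ⇒ P_{LinkUp} = 6.625 + 0.25P_{NetOne}.
Similarly P_{NetOne} = 6.125 + 0.25P_{LinkUp}.
Substituting the second reaction function into the first: P_{LinkUp} = 6.625 + 0.25(6.125 + 0.25P_{LinkUp}), which gives 0.9375P_{LinkUp} = 261/32 ⇒ P_{LinkUp} = 8.7.
Then P_{NetOne} = 6.125 + 0.25·8.7 = 8.3.
q_{LinkUp} = 41 − 4·8.7 + 2·8.3 = 22.8.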